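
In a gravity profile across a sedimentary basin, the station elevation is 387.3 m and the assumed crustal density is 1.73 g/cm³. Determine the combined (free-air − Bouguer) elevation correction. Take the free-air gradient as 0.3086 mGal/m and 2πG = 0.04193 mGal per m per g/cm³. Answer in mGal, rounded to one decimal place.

91.4

Combined gradient = 0.3086 − 0.04193 × 1.73 = 0.2360611 mGal/m
Combined elevation correction = 0.2360611 × 387.3 = 91.4 mGal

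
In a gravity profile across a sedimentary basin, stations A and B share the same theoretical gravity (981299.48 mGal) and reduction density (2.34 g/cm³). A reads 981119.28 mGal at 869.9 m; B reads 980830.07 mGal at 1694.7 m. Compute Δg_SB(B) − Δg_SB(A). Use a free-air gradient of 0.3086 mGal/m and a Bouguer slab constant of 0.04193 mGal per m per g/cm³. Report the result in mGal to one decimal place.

-115.6

Δg_SB(A) = 981119.28 − 981299.48 + 0.3086×869.9 − 0.04193×2.34×869.9 = 2.90 mGal
Δg_SB(B) = 980830.07 − 981299.48 + 0.3086×1694.7 − 0.04193×2.34×1694.7 = -112.70 mGal
Difference = -112.70 − (2.90) = -115.60 mGal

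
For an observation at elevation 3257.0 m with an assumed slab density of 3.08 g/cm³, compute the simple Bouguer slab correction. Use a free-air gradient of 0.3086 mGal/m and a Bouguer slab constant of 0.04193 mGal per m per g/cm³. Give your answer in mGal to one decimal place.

420.6

Bouguer slab correction = 0.04193 × 3.08 × 3257.0 = 420.6 mGal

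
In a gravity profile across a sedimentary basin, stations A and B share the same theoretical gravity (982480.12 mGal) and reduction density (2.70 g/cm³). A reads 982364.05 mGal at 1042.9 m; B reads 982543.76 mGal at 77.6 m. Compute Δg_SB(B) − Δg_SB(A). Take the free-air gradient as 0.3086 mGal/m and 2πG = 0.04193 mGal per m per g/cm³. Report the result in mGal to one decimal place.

-8.9

Δg_SB(A) = 982364.05 − 982480.12 + 0.3086×1042.9 − 0.04193×2.70×1042.9 = 87.70 mGal
Δg_SB(B) = 982543.76 − 982480.12 + 0.3086×77.6 − 0.04193×2.70×77.6 = 78.80 mGal
Difference = 78.80 − (87.70) = -8.90 mGal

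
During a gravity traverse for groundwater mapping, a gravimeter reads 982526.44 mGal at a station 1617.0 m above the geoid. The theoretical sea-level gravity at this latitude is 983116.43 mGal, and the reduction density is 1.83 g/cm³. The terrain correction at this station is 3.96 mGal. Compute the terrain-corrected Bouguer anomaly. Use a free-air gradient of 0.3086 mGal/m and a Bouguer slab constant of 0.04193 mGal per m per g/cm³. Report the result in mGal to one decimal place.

Free-air correction = 0.3086 × 1617.0 = 499.01 mGal
Free-air anomaly = 982526.44 − 983116.43 + (499.01) = -90.98 mGal
Bouguer slab correction = 0.04193 × 1.83 × 1617.0 = 124.08 mGal
Simple Bouguer anomaly = -90.98 − (124.08) = -215.06 mGal
Complete Bouguer anomaly = -215.06 + 3.96 = -211.10 mGal

-211.1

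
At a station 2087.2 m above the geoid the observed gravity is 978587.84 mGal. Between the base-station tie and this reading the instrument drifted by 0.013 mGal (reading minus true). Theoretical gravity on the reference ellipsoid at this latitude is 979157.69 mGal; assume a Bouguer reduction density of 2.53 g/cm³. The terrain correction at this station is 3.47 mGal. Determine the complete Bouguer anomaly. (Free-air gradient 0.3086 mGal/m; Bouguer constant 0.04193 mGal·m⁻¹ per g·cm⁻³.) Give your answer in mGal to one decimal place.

Drift-corrected reading = 978587.84 − (0.013) = 978587.827 mGal
Free-air correction = 0.3086 × 2087.2 = 644.11 mGal
Free-air anomaly = 978587.827 − 979157.69 + (644.11) = 74.247 mGal
Bouguer slab correction = 0.04193 × 2.53 × 2087.2 = 221.42 mGal
Simple Bouguer anomaly = 74.247 − (221.42) = -147.173 mGal
Complete Bouguer anomaly = -147.173 + 3.47 = -143.703 mGal

-143.7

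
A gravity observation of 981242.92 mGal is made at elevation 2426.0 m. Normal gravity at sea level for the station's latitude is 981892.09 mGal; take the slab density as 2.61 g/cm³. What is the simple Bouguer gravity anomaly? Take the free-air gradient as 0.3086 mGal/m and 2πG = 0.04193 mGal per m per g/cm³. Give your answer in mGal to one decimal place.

-166.0

Free-air correction = 0.3086 × 2426.0 = 748.66 mGal
Free-air anomaly = 981242.92 − 981892.09 + (748.66) = 99.49 mGal
Bouguer slab correction = 0.04193 × 2.61 × 2426.0 = 265.49 mGal
Simple Bouguer anomaly = 99.49 − (265.49) = -166.00 mGal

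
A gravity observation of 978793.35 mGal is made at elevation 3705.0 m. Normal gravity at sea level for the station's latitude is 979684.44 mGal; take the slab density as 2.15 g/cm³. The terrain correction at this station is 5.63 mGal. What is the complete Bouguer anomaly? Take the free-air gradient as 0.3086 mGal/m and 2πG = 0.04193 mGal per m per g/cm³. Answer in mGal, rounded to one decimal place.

Free-air correction = 0.3086 × 3705.0 = 1143.36 mGal
Free-air anomaly = 978793.35 − 979684.44 + (1143.36) = 252.27 mGal
Bouguer slab correction = 0.04193 × 2.15 × 3705.0 = 334.00 mGal
Simple Bouguer anomaly = 252.27 − (334.00) = -81.73 mGal
Complete Bouguer anomaly = -81.73 + 5.63 = -76.10 mGal

-76.1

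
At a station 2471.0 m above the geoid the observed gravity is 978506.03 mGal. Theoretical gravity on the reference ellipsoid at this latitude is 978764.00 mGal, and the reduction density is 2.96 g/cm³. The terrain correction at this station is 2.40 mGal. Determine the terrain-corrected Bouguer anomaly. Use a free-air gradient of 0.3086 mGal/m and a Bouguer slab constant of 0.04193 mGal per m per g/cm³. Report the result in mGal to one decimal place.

200.3

Free-air correction = 0.3086 × 2471.0 = 762.55 mGal
Free-air anomaly = 978506.03 − 978764.00 + (762.55) = 504.58 mGal
Bouguer slab correction = 0.04193 × 2.96 × 2471.0 = 306.68 mGal
Simple Bouguer anomaly = 504.58 − (306.68) = 197.90 mGal
Complete Bouguer anomaly = 197.90 + 2.40 = 200.30 mGal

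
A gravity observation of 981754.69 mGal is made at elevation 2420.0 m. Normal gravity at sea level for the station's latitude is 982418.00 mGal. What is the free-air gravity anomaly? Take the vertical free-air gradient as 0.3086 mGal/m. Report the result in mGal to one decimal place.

Free-air correction = 0.3086 × 2420.0 = 746.81 mGal
Free-air anomaly = 981754.69 − 982418.00 + (746.81) = 83.50 mGal

83.5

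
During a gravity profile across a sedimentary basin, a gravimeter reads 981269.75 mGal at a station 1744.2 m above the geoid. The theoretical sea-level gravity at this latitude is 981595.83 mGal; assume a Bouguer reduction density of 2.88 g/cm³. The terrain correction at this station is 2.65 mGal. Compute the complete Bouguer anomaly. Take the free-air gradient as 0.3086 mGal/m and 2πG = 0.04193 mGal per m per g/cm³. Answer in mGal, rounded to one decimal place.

4.2

Free-air correction = 0.3086 × 1744.2 = 538.26 mGal
Free-air anomaly = 981269.75 − 981595.83 + (538.26) = 212.18 mGal
Bouguer slab correction = 0.04193 × 2.88 × 1744.2 = 210.63 mGal
Simple Bouguer anomaly = 212.18 − (210.63) = 1.55 mGal
Complete Bouguer anomaly = 1.55 + 2.65 = 4.20 mGal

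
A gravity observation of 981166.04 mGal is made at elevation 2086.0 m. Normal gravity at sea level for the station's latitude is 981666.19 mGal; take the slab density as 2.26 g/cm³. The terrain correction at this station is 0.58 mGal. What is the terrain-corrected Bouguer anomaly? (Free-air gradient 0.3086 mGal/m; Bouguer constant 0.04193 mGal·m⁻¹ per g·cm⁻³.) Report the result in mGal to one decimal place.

Free-air correction = 0.3086 × 2086.0 = 643.74 mGal
Free-air anomaly = 981166.04 − 981666.19 + (643.74) = 143.59 mGal
Bouguer slab correction = 0.04193 × 2.26 × 2086.0 = 197.67 mGal
Simple Bouguer anomaly = 143.59 − (197.67) = -54.08 mGal
Complete Bouguer anomaly = -54.08 + 0.58 = -53.50 mGal

-53.5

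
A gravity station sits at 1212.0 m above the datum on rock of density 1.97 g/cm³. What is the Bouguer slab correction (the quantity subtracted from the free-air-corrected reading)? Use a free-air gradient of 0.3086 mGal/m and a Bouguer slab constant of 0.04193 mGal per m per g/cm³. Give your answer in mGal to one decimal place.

Bouguer slab correction = 0.04193 × 1.97 × 1212.0 = 100.1 mGal

100.1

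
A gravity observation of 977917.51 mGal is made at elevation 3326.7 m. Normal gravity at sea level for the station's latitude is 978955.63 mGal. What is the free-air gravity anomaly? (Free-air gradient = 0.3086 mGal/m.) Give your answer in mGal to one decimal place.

Free-air correction = 0.3086 × 3326.7 = 1026.62 mGal
Free-air anomaly = 977917.51 − 978955.63 + (1026.62) = -11.50 mGal

-11.5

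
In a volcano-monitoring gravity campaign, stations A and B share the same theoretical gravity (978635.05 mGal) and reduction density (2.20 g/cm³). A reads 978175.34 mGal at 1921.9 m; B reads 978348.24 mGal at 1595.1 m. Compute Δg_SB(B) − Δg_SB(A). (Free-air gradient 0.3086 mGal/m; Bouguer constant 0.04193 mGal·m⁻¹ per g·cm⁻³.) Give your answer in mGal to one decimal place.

102.2

Δg_SB(A) = 978175.34 − 978635.05 + 0.3086×1921.9 − 0.04193×2.20×1921.9 = -43.90 mGal
Δg_SB(B) = 978348.24 − 978635.05 + 0.3086×1595.1 − 0.04193×2.20×1595.1 = 58.30 mGal
Difference = 58.30 − (-43.90) = 102.20 mGal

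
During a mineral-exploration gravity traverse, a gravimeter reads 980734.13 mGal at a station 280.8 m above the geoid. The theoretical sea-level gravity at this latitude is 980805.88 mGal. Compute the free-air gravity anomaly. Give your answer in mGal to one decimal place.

Free-air correction = 0.3086 × 280.8 = 86.65 mGal
Free-air anomaly = 980734.13 − 980805.88 + (86.65) = 14.90 mGal

14.9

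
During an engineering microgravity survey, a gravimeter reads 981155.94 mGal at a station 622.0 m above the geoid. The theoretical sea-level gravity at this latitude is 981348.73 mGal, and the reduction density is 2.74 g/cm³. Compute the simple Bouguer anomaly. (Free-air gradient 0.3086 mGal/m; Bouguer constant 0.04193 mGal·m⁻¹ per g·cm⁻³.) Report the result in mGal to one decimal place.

Free-air correction = 0.3086 × 622.0 = 191.95 mGal
Free-air anomaly = 981155.94 − 981348.73 + (191.95) = -0.84 mGal
Bouguer slab correction = 0.04193 × 2.74 × 622.0 = 71.46 mGal
Simple Bouguer anomaly = -0.84 − (71.46) = -72.30 mGal

-72.3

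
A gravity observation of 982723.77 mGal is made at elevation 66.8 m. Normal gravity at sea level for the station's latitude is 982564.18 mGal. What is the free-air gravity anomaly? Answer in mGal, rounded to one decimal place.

Free-air correction = 0.3086 × 66.8 = 20.61 mGal
Free-air anomaly = 982723.77 − 982564.18 + (20.61) = 180.20 mGal

180.2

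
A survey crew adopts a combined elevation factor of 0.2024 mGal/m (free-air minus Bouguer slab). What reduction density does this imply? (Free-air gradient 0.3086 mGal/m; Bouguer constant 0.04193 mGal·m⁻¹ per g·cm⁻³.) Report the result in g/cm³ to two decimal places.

0.2024 = 0.3086 − 0.04193 × ρ
ρ = (0.3086 − 0.2024) / 0.04193 = 2.53 g/cm³

2.53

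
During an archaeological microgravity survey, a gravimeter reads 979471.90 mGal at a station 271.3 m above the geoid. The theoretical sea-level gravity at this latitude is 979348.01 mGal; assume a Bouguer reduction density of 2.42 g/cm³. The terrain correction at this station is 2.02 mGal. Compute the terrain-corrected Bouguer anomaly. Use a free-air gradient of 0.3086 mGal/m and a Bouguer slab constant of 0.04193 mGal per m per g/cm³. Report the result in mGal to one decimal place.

182.1

Free-air correction = 0.3086 × 271.3 = 83.72 mGal
Free-air anomaly = 979471.90 − 979348.01 + (83.72) = 207.61 mGal
Bouguer slab correction = 0.04193 × 2.42 × 271.3 = 27.53 mGal
Simple Bouguer anomaly = 207.61 − (27.53) = 180.08 mGal
Complete Bouguer anomaly = 180.08 + 2.02 = 182.10 mGal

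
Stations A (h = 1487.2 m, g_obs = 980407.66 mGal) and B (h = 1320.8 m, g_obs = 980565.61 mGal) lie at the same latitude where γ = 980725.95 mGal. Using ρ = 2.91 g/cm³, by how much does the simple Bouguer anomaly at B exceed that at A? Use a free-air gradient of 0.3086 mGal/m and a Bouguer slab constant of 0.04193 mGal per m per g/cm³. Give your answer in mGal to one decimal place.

Δg_SB(A) = 980407.66 − 980725.95 + 0.3086×1487.2 − 0.04193×2.91×1487.2 = -40.80 mGal
Δg_SB(B) = 980565.61 − 980725.95 + 0.3086×1320.8 − 0.04193×2.91×1320.8 = 86.10 mGal
Difference = 86.10 − (-40.80) = 126.90 mGal

126.9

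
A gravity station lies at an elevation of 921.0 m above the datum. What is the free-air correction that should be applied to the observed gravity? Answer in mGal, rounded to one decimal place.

Free-air correction = 0.3086 × 921.0 = 284.2 mGal

284.2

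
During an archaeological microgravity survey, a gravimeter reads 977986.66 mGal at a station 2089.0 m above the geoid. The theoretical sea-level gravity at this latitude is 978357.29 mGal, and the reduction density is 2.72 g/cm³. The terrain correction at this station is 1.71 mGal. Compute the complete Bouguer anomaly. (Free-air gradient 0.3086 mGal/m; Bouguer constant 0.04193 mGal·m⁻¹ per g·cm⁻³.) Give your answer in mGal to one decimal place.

37.5

Free-air correction = 0.3086 × 2089.0 = 644.67 mGal
Free-air anomaly = 977986.66 − 978357.29 + (644.67) = 274.04 mGal
Bouguer slab correction = 0.04193 × 2.72 × 2089.0 = 238.25 mGal
Simple Bouguer anomaly = 274.04 − (238.25) = 35.79 mGal
Complete Bouguer anomaly = 35.79 + 1.71 = 37.50 mGal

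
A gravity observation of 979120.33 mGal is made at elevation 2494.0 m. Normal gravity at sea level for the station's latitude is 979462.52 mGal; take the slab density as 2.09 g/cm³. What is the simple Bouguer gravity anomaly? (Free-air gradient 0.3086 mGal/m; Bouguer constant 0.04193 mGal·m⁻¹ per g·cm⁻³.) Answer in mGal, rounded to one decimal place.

208.9

Free-air correction = 0.3086 × 2494.0 = 769.65 mGal
Free-air anomaly = 979120.33 − 979462.52 + (769.65) = 427.46 mGal
Bouguer slab correction = 0.04193 × 2.09 × 2494.0 = 218.56 mGal
Simple Bouguer anomaly = 427.46 − (218.56) = 208.90 mGal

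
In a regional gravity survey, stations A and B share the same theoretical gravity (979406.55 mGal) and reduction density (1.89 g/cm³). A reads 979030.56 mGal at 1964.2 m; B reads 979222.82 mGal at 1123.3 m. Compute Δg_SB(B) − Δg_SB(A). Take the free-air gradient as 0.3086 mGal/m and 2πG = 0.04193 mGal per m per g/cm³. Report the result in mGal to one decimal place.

-0.6

Δg_SB(A) = 979030.56 − 979406.55 + 0.3086×1964.2 − 0.04193×1.89×1964.2 = 74.50 mGal
Δg_SB(B) = 979222.82 − 979406.55 + 0.3086×1123.3 − 0.04193×1.89×1123.3 = 73.90 mGal
Difference = 73.90 − (74.50) = -0.60 mGal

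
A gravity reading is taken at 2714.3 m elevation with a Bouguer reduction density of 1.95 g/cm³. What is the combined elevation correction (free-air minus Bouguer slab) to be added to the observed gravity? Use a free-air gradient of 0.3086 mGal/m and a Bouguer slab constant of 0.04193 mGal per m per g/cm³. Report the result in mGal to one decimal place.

615.7

Combined gradient = 0.3086 − 0.04193 × 1.95 = 0.2268365 mGal/m
Combined elevation correction = 0.2268365 × 2714.3 = 615.7 mGal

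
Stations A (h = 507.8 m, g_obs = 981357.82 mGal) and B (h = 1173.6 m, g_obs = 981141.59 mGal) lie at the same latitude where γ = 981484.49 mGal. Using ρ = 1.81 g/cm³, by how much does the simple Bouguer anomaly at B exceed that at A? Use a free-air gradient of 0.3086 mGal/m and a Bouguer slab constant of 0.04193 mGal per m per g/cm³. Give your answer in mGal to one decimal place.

-61.3

Δg_SB(A) = 981357.82 − 981484.49 + 0.3086×507.8 − 0.04193×1.81×507.8 = -8.50 mGal
Δg_SB(B) = 981141.59 − 981484.49 + 0.3086×1173.6 − 0.04193×1.81×1173.6 = -69.80 mGal
Difference = -69.80 − (-8.50) = -61.30 mGal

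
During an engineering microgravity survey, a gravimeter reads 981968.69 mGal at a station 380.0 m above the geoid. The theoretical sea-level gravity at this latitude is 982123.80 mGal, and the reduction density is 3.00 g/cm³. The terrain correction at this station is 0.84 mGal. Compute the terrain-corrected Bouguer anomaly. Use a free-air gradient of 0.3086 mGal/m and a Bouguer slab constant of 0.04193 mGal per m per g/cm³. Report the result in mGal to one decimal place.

Free-air correction = 0.3086 × 380.0 = 117.27 mGal
Free-air anomaly = 981968.69 − 982123.80 + (117.27) = -37.84 mGal
Bouguer slab correction = 0.04193 × 3.00 × 380.0 = 47.80 mGal
Simple Bouguer anomaly = -37.84 − (47.80) = -85.64 mGal
Complete Bouguer anomaly = -85.64 + 0.84 = -84.80 mGal

-84.8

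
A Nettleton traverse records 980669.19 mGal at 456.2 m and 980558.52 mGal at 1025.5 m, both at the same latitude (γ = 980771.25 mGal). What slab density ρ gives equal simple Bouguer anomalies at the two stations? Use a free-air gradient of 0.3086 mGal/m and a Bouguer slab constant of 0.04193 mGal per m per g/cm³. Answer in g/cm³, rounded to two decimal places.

2.72

Δg_obs = 980558.52 − 980669.19 = -110.67 mGal over Δh = 1025.5 − 456.2 = 569.3 m
Equal Bouguer anomalies ⇒ Δg_obs + (0.3086 − 0.04193ρ)·Δh = 0
0.3086 − 0.04193ρ = −Δg_obs/Δh = 0.19440
ρ = (0.3086 − 0.19440) / 0.04193 = 2.72 g/cm³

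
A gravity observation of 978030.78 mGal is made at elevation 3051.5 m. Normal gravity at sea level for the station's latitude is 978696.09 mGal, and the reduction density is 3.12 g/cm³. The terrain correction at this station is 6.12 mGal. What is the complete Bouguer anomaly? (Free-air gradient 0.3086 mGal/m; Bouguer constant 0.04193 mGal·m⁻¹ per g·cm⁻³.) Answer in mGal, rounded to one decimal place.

Free-air correction = 0.3086 × 3051.5 = 941.69 mGal
Free-air anomaly = 978030.78 − 978696.09 + (941.69) = 276.38 mGal
Bouguer slab correction = 0.04193 × 3.12 × 3051.5 = 399.20 mGal
Simple Bouguer anomaly = 276.38 − (399.20) = -122.82 mGal
Complete Bouguer anomaly = -122.82 + 6.12 = -116.70 mGal

-116.7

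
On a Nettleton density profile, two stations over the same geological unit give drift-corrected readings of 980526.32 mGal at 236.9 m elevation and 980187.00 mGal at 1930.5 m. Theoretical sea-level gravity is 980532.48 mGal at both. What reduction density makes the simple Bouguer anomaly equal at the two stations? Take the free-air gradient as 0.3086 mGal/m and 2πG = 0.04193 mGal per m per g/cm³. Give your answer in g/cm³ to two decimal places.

Δg_obs = 980187.00 − 980526.32 = -339.32 mGal over Δh = 1930.5 − 236.9 = 1693.6 m
Equal Bouguer anomalies ⇒ Δg_obs + (0.3086 − 0.04193ρ)·Δh = 0
0.3086 − 0.04193ρ = −Δg_obs/Δh = 0.20035
ρ = (0.3086 − 0.20035) / 0.04193 = 2.58 g/cm³

2.58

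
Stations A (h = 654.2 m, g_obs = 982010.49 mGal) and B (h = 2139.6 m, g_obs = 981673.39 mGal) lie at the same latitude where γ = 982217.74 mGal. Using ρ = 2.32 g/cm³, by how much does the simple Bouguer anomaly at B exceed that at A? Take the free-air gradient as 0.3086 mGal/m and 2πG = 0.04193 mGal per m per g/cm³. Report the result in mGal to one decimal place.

Δg_SB(A) = 982010.49 − 982217.74 + 0.3086×654.2 − 0.04193×2.32×654.2 = -69.00 mGal
Δg_SB(B) = 981673.39 − 982217.74 + 0.3086×2139.6 − 0.04193×2.32×2139.6 = -92.20 mGal
Difference = -92.20 − (-69.00) = -23.20 mGal

-23.2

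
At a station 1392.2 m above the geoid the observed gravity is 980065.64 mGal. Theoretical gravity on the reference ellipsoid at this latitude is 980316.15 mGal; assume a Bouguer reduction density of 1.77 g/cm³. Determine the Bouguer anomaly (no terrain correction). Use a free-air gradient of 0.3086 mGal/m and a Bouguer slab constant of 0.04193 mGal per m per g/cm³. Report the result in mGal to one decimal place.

Free-air correction = 0.3086 × 1392.2 = 429.63 mGal
Free-air anomaly = 980065.64 − 980316.15 + (429.63) = 179.12 mGal
Bouguer slab correction = 0.04193 × 1.77 × 1392.2 = 103.32 mGal
Simple Bouguer anomaly = 179.12 − (103.32) = 75.80 mGal

75.8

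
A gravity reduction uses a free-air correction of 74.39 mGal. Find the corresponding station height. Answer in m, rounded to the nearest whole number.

h = 74.39 / 0.3086 = 241.06 m

241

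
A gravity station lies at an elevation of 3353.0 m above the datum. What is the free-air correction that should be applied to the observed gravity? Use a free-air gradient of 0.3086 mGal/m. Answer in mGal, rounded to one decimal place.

Free-air correction = 0.3086 × 3353.0 = 1034.7 mGal

1034.7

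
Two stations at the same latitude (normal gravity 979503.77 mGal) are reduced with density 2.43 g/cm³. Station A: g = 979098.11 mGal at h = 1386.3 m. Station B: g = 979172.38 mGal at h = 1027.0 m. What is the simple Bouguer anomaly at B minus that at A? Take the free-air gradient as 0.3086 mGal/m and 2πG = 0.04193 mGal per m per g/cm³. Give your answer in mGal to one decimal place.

Δg_SB(A) = 979098.11 − 979503.77 + 0.3086×1386.3 − 0.04193×2.43×1386.3 = -119.10 mGal
Δg_SB(B) = 979172.38 − 979503.77 + 0.3086×1027.0 − 0.04193×2.43×1027.0 = -119.10 mGal
Difference = -119.10 − (-119.10) = 0.00 mGal

0.0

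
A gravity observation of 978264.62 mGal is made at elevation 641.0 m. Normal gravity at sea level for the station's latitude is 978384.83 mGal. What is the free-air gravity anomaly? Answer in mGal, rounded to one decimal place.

Free-air correction = 0.3086 × 641.0 = 197.81 mGal
Free-air anomaly = 978264.62 − 978384.83 + (197.81) = 77.60 mGal

77.6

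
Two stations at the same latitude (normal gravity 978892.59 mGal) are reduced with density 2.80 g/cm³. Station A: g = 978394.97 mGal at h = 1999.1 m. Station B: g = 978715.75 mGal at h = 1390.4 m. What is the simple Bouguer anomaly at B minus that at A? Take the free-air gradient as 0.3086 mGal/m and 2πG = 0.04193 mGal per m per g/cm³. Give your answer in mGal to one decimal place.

Δg_SB(A) = 978394.97 − 978892.59 + 0.3086×1999.1 − 0.04193×2.80×1999.1 = -115.40 mGal
Δg_SB(B) = 978715.75 − 978892.59 + 0.3086×1390.4 − 0.04193×2.80×1390.4 = 89.00 mGal
Difference = 89.00 − (-115.40) = 204.40 mGal

204.4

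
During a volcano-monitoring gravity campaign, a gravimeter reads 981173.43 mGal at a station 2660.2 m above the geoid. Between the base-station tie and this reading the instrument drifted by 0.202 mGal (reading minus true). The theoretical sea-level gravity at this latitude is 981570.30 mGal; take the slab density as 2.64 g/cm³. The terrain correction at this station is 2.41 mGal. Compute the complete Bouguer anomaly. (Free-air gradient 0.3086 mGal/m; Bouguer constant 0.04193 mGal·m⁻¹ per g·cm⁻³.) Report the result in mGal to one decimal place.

Drift-corrected reading = 981173.43 − (0.202) = 981173.228 mGal
Free-air correction = 0.3086 × 2660.2 = 820.94 mGal
Free-air anomaly = 981173.228 − 981570.30 + (820.94) = 423.868 mGal
Bouguer slab correction = 0.04193 × 2.64 × 2660.2 = 294.47 mGal
Simple Bouguer anomaly = 423.868 − (294.47) = 129.398 mGal
Complete Bouguer anomaly = 129.398 + 2.41 = 131.808 mGal

131.8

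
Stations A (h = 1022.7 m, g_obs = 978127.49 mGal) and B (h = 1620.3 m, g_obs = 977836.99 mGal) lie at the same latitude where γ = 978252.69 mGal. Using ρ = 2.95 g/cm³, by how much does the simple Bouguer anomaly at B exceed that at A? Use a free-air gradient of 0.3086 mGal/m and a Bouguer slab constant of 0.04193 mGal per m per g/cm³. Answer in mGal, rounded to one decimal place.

Δg_SB(A) = 978127.49 − 978252.69 + 0.3086×1022.7 − 0.04193×2.95×1022.7 = 63.90 mGal
Δg_SB(B) = 977836.99 − 978252.69 + 0.3086×1620.3 − 0.04193×2.95×1620.3 = -116.10 mGal
Difference = -116.10 − (63.90) = -180.00 mGal

-180.0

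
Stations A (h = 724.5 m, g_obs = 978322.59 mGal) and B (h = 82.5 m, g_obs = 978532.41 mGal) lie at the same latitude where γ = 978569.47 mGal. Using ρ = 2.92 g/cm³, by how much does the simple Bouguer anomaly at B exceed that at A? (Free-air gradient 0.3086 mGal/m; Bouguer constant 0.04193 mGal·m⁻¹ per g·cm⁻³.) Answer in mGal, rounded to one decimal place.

Δg_SB(A) = 978322.59 − 978569.47 + 0.3086×724.5 − 0.04193×2.92×724.5 = -112.00 mGal
Δg_SB(B) = 978532.41 − 978569.47 + 0.3086×82.5 − 0.04193×2.92×82.5 = -21.70 mGal
Difference = -21.70 − (-112.00) = 90.30 mGal

90.3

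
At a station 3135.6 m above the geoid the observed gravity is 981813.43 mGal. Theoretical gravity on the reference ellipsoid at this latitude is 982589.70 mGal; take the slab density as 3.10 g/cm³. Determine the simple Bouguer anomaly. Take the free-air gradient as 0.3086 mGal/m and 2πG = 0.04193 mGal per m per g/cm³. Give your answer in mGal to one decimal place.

-216.2

Free-air correction = 0.3086 × 3135.6 = 967.65 mGal
Free-air anomaly = 981813.43 − 982589.70 + (967.65) = 191.38 mGal
Bouguer slab correction = 0.04193 × 3.10 × 3135.6 = 407.57 mGal
Simple Bouguer anomaly = 191.38 − (407.57) = -216.19 mGal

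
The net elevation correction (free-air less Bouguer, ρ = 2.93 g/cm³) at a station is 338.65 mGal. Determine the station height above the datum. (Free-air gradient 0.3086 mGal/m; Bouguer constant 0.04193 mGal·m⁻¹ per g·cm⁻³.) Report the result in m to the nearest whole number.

1823

Combined gradient = 0.3086 − 0.04193 × 2.93 = 0.1857451 mGal/m
h = 338.65 / 0.1857451 = 1823.20 m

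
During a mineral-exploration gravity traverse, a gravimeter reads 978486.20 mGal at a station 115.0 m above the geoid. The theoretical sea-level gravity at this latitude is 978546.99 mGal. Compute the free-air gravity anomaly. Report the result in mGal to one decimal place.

-25.3

Free-air correction = 0.3086 × 115.0 = 35.49 mGal
Free-air anomaly = 978486.20 − 978546.99 + (35.49) = -25.30 mGal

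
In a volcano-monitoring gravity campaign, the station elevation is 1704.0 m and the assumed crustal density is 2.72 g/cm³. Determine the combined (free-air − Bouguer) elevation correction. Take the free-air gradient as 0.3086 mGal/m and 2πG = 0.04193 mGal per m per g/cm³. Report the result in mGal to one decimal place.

331.5

Combined gradient = 0.3086 − 0.04193 × 2.72 = 0.1945504 mGal/m
Combined elevation correction = 0.1945504 × 1704.0 = 331.5 mGal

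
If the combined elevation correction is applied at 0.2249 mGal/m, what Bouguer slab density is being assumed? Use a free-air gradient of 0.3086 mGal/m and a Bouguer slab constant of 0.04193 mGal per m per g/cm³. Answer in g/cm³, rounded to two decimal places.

2.00

0.2249 = 0.3086 − 0.04193 × ρ
ρ = (0.3086 − 0.2249) / 0.04193 = 2.00 g/cm³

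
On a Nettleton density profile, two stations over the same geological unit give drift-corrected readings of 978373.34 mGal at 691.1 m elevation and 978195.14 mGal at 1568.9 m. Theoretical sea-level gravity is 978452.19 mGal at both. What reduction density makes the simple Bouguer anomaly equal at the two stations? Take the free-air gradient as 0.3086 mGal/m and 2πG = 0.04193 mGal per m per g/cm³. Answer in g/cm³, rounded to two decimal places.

Δg_obs = 978195.14 − 978373.34 = -178.20 mGal over Δh = 1568.9 − 691.1 = 877.8 m
Equal Bouguer anomalies ⇒ Δg_obs + (0.3086 − 0.04193ρ)·Δh = 0
0.3086 − 0.04193ρ = −Δg_obs/Δh = 0.20301
ρ = (0.3086 − 0.20301) / 0.04193 = 2.52 g/cm³

2.52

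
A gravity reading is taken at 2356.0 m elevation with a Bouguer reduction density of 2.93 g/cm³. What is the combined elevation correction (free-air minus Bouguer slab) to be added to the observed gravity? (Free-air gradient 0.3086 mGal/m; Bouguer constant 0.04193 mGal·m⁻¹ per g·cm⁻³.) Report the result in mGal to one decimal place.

437.6

Combined gradient = 0.3086 − 0.04193 × 2.93 = 0.1857451 mGal/m
Combined elevation correction = 0.1857451 × 2356.0 = 437.6 mGal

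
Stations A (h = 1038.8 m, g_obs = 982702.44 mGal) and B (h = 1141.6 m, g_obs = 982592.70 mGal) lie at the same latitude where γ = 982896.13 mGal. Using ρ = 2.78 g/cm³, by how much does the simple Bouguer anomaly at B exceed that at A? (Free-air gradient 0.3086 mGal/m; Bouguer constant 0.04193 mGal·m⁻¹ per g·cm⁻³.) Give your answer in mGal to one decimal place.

Δg_SB(A) = 982702.44 − 982896.13 + 0.3086×1038.8 − 0.04193×2.78×1038.8 = 5.80 mGal
Δg_SB(B) = 982592.70 − 982896.13 + 0.3086×1141.6 − 0.04193×2.78×1141.6 = -84.20 mGal
Difference = -84.20 − (5.80) = -90.00 mGal

-90.0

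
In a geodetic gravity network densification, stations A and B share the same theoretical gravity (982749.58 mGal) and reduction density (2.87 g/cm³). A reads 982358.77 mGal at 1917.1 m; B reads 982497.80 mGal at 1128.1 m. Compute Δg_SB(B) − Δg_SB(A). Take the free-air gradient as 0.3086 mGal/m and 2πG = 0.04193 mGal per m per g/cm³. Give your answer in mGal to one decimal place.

Δg_SB(A) = 982358.77 − 982749.58 + 0.3086×1917.1 − 0.04193×2.87×1917.1 = -29.90 mGal
Δg_SB(B) = 982497.80 − 982749.58 + 0.3086×1128.1 − 0.04193×2.87×1128.1 = -39.40 mGal
Difference = -39.40 − (-29.90) = -9.50 mGal

-9.5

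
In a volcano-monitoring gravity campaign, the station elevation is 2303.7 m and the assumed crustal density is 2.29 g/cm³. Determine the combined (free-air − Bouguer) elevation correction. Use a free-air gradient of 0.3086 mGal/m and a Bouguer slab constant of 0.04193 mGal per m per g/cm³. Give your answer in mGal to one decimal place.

489.7

Combined gradient = 0.3086 − 0.04193 × 2.29 = 0.2125803 mGal/m
Combined elevation correction = 0.2125803 × 2303.7 = 489.7 mGal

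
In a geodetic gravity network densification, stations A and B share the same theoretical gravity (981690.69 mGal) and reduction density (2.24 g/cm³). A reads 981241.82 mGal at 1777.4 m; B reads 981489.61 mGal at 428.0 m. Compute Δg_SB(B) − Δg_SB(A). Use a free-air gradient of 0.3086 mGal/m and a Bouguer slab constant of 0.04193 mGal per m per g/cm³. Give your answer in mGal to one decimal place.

Δg_SB(A) = 981241.82 − 981690.69 + 0.3086×1777.4 − 0.04193×2.24×1777.4 = -67.30 mGal
Δg_SB(B) = 981489.61 − 981690.69 + 0.3086×428.0 − 0.04193×2.24×428.0 = -109.20 mGal
Difference = -109.20 − (-67.30) = -41.90 mGal

-41.9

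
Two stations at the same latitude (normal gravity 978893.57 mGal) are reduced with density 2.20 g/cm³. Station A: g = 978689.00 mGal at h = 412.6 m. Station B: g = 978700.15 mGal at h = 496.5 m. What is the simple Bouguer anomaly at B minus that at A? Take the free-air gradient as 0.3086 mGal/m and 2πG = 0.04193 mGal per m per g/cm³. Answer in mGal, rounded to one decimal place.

29.3

Δg_SB(A) = 978689.00 − 978893.57 + 0.3086×412.6 − 0.04193×2.20×412.6 = -115.30 mGal
Δg_SB(B) = 978700.15 − 978893.57 + 0.3086×496.5 − 0.04193×2.20×496.5 = -86.00 mGal
Difference = -86.00 − (-115.30) = 29.30 mGal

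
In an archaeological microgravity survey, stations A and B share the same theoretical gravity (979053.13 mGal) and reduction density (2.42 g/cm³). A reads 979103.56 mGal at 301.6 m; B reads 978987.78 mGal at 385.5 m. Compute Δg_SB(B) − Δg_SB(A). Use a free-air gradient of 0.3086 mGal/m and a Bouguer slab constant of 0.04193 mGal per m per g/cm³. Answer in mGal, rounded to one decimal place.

-98.4

Δg_SB(A) = 979103.56 − 979053.13 + 0.3086×301.6 − 0.04193×2.42×301.6 = 112.90 mGal
Δg_SB(B) = 978987.78 − 979053.13 + 0.3086×385.5 − 0.04193×2.42×385.5 = 14.50 mGal
Difference = 14.50 − (112.90) = -98.40 mGal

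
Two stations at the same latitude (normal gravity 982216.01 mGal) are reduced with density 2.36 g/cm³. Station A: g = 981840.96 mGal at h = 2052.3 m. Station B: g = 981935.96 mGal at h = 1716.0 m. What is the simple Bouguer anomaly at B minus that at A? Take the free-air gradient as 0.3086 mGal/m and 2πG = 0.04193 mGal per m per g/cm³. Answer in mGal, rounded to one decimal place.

Δg_SB(A) = 981840.96 − 982216.01 + 0.3086×2052.3 − 0.04193×2.36×2052.3 = 55.20 mGal
Δg_SB(B) = 981935.96 − 982216.01 + 0.3086×1716.0 − 0.04193×2.36×1716.0 = 79.70 mGal
Difference = 79.70 − (55.20) = 24.50 mGal

24.5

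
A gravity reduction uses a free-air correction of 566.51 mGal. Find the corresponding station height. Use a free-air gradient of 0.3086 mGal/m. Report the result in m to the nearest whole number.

1836

h = 566.51 / 0.3086 = 1835.74 m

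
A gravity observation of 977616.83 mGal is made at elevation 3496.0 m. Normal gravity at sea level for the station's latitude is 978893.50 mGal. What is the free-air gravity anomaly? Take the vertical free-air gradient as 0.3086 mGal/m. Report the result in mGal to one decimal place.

-197.8

Free-air correction = 0.3086 × 3496.0 = 1078.87 mGal
Free-air anomaly = 977616.83 − 978893.50 + (1078.87) = -197.80 mGal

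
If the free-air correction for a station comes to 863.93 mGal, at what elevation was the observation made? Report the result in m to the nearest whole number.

2800

h = 863.93 / 0.3086 = 2799.51 m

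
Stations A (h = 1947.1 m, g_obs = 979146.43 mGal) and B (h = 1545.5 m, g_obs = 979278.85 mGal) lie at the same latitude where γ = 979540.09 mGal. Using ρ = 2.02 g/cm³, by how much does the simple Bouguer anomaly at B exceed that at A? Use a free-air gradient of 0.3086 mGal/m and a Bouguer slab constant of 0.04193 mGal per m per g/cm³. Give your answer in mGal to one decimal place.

Δg_SB(A) = 979146.43 − 979540.09 + 0.3086×1947.1 − 0.04193×2.02×1947.1 = 42.30 mGal
Δg_SB(B) = 979278.85 − 979540.09 + 0.3086×1545.5 − 0.04193×2.02×1545.5 = 84.80 mGal
Difference = 84.80 − (42.30) = 42.50 mGal

42.5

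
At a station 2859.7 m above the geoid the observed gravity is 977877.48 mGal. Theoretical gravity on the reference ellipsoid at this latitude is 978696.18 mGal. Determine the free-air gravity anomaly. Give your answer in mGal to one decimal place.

Free-air correction = 0.3086 × 2859.7 = 882.50 mGal
Free-air anomaly = 977877.48 − 978696.18 + (882.50) = 63.80 mGal

63.8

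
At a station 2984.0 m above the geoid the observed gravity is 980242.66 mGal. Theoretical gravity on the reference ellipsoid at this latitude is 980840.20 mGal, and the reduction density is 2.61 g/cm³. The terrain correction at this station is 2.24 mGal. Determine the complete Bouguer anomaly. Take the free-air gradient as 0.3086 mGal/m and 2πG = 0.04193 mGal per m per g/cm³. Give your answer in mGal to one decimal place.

Free-air correction = 0.3086 × 2984.0 = 920.86 mGal
Free-air anomaly = 980242.66 − 980840.20 + (920.86) = 323.32 mGal
Bouguer slab correction = 0.04193 × 2.61 × 2984.0 = 326.56 mGal
Simple Bouguer anomaly = 323.32 − (326.56) = -3.24 mGal
Complete Bouguer anomaly = -3.24 + 2.24 = -1.00 mGal

-1.0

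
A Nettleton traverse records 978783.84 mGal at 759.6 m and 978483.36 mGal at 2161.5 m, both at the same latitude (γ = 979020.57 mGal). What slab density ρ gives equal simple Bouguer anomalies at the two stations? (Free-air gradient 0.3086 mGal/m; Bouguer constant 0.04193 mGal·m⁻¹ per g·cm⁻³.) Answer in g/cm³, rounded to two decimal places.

2.25

Δg_obs = 978483.36 − 978783.84 = -300.48 mGal over Δh = 2161.5 − 759.6 = 1401.9 m
Equal Bouguer anomalies ⇒ Δg_obs + (0.3086 − 0.04193ρ)·Δh = 0
0.3086 − 0.04193ρ = −Δg_obs/Δh = 0.21434
ρ = (0.3086 − 0.21434) / 0.04193 = 2.25 g/cm³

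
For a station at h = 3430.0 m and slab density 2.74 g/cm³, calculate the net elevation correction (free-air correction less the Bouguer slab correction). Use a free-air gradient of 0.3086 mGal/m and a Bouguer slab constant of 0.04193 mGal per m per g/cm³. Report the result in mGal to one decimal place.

Combined gradient = 0.3086 − 0.04193 × 2.74 = 0.1937118 mGal/m
Combined elevation correction = 0.1937118 × 3430.0 = 664.4 mGal

664.4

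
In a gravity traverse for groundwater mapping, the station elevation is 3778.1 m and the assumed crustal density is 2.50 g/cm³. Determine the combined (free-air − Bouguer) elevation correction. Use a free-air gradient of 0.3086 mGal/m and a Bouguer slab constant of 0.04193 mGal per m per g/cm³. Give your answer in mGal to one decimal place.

Combined gradient = 0.3086 − 0.04193 × 2.50 = 0.2037750 mGal/m
Combined elevation correction = 0.2037750 × 3778.1 = 769.9 mGal

769.9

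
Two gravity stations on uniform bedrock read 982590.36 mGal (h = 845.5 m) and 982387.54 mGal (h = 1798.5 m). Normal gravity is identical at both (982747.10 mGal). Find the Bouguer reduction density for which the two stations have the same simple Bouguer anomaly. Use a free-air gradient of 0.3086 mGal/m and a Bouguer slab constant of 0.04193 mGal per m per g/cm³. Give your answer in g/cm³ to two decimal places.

2.28

Δg_obs = 982387.54 − 982590.36 = -202.82 mGal over Δh = 1798.5 − 845.5 = 953.0 m
Equal Bouguer anomalies ⇒ Δg_obs + (0.3086 − 0.04193ρ)·Δh = 0
0.3086 − 0.04193ρ = −Δg_obs/Δh = 0.21282
ρ = (0.3086 − 0.21282) / 0.04193 = 2.28 g/cm³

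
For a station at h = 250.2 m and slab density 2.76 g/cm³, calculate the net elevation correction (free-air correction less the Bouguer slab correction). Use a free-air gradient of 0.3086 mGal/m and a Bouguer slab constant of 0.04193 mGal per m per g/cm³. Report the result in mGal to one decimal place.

48.3

Combined gradient = 0.3086 − 0.04193 × 2.76 = 0.1928732 mGal/m
Combined elevation correction = 0.1928732 × 250.2 = 48.3 mGal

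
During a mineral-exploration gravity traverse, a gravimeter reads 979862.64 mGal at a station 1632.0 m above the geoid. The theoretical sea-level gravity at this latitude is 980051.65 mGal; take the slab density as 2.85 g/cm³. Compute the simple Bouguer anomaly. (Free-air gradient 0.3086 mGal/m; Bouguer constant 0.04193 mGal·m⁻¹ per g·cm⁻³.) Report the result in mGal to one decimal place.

119.6

Free-air correction = 0.3086 × 1632.0 = 503.64 mGal
Free-air anomaly = 979862.64 − 980051.65 + (503.64) = 314.63 mGal
Bouguer slab correction = 0.04193 × 2.85 × 1632.0 = 195.02 mGal
Simple Bouguer anomaly = 314.63 − (195.02) = 119.61 mGal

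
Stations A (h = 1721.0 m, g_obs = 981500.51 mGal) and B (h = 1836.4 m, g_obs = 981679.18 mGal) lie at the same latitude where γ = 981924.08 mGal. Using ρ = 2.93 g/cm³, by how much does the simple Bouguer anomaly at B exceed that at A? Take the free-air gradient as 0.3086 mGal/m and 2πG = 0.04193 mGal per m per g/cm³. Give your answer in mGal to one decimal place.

Δg_SB(A) = 981500.51 − 981924.08 + 0.3086×1721.0 − 0.04193×2.93×1721.0 = -103.90 mGal
Δg_SB(B) = 981679.18 − 981924.08 + 0.3086×1836.4 − 0.04193×2.93×1836.4 = 96.20 mGal
Difference = 96.20 − (-103.90) = 200.10 mGal

200.1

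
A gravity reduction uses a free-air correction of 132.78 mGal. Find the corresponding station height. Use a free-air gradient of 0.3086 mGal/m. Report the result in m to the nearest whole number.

h = 132.78 / 0.3086 = 430.27 m

430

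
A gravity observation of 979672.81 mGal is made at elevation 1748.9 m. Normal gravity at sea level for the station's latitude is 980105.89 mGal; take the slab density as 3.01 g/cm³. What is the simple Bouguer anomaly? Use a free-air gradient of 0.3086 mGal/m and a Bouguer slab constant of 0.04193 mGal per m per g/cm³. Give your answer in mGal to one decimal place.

Free-air correction = 0.3086 × 1748.9 = 539.71 mGal
Free-air anomaly = 979672.81 − 980105.89 + (539.71) = 106.63 mGal
Bouguer slab correction = 0.04193 × 3.01 × 1748.9 = 220.73 mGal
Simple Bouguer anomaly = 106.63 − (220.73) = -114.10 mGal

-114.1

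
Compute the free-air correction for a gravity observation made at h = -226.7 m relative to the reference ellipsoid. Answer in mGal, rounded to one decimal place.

Free-air correction = 0.3086 × -226.7 = -70.0 mGal

-70.0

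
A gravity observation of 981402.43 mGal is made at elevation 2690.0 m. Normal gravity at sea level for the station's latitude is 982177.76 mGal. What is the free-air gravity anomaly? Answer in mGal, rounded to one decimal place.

Free-air correction = 0.3086 × 2690.0 = 830.13 mGal
Free-air anomaly = 981402.43 − 982177.76 + (830.13) = 54.80 mGal

54.8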